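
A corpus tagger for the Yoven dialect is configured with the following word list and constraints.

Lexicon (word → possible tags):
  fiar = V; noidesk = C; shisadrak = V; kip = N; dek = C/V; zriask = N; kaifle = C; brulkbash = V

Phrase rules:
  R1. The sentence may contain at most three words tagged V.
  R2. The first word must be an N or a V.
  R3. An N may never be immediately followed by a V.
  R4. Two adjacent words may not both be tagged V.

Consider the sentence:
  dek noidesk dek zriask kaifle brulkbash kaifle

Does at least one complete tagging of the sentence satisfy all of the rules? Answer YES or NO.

YES

Candidates per position — 1:dek {C,V}; 2:noidesk {C}; 3:dek {C,V}; 4:zriask {N}; 5:kaifle {C}; 6:brulkbash {V}; 7:kaifle {C}.
One satisfying assignment: V C V N C V C.
Check: rule 1 satisfied; rule 2 satisfied; rule 3 satisfied; rule 4 satisfied.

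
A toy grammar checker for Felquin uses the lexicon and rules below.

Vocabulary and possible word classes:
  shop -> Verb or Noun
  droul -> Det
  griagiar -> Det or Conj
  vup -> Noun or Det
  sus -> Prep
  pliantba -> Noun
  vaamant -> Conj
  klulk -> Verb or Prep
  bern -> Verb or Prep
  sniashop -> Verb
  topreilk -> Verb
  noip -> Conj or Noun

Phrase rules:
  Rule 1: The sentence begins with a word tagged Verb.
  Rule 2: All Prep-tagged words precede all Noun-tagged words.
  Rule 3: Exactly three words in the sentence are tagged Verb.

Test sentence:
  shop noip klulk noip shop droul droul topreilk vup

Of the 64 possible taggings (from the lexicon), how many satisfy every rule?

12

Candidates per position — 1:shop {Verb,Noun}; 2:noip {Conj,Noun}; 3:klulk {Verb,Prep}; 4:noip {Conj,Noun}; 5:shop {Verb,Noun}; 6:droul {Det}; 7:droul {Det}; 8:topreilk {Verb}; 9:vup {Noun,Det}.
There are 64 candidate sequences in total.
Checking each against the rules leaves 12 sequences.
Count = 12.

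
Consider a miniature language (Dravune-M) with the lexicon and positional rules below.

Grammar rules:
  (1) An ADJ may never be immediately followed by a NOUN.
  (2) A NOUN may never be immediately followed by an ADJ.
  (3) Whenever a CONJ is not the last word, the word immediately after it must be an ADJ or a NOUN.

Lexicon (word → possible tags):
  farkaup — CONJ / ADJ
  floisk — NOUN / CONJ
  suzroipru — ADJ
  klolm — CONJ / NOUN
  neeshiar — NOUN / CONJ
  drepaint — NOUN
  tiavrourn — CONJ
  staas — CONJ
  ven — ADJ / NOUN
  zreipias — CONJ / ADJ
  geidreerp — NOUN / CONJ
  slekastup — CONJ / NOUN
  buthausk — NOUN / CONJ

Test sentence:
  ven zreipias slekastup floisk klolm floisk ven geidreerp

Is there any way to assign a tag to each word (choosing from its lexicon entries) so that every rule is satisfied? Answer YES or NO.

Candidates per position — 1:ven {ADJ,NOUN}; 2:zreipias {CONJ,ADJ}; 3:slekastup {CONJ,NOUN}; 4:floisk {NOUN,CONJ}; 5:klolm {CONJ,NOUN}; 6:floisk {NOUN,CONJ}; 7:ven {ADJ,NOUN}; 8:geidreerp {NOUN,CONJ}.
One satisfying assignment: ADJ ADJ CONJ NOUN NOUN NOUN NOUN NOUN.
Verifying each rule — rule 1 satisfied; rule 2 satisfied; rule 3 satisfied.

YES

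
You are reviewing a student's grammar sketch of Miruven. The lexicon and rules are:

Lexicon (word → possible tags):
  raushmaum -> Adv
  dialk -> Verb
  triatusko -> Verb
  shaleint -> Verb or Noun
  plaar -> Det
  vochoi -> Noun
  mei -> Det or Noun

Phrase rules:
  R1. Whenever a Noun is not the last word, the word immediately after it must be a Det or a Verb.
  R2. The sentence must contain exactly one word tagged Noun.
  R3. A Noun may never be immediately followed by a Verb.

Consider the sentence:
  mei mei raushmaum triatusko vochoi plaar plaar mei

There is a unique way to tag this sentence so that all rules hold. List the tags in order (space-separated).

Candidates per position — 1:mei {Det,Noun}; 2:mei {Det,Noun}; 3:raushmaum {Adv}; 4:triatusko {Verb}; 5:vochoi {Noun}; 6:plaar {Det}; 7:plaar {Det}; 8:mei {Det,Noun}.
At position 1, choosing Noun makes rule 2 impossible to satisfy; hence Det.
At position 2, choosing Noun makes rule 1 impossible to satisfy; hence Det.
At position 8, choosing Noun makes rule 2 impossible to satisfy; hence Det.
That leaves exactly one tagging: Det Det Adv Verb Noun Det Det Det.
Verifying each rule — rule 1 satisfied; rule 2 satisfied; rule 3 satisfied.

Det Det Adv Verb Noun Det Det Det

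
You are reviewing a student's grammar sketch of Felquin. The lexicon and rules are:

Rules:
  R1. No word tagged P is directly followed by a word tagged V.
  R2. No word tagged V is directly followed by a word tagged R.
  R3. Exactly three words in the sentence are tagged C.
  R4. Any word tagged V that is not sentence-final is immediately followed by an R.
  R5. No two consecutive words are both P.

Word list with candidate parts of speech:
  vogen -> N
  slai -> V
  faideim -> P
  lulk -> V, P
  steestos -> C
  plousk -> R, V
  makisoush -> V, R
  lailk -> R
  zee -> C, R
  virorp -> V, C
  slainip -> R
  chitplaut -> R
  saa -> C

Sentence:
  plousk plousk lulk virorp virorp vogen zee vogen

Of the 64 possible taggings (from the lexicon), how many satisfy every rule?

1

Candidates per position — 1:plousk {R,V}; 2:plousk {R,V}; 3:lulk {V,P}; 4:virorp {V,C}; 5:virorp {V,C}; 6:vogen {N}; 7:zee {C,R}; 8:vogen {N}.
There are 64 candidate sequences in total.
The sequences that satisfy every rule: R R P C C N C N.
Count = 1.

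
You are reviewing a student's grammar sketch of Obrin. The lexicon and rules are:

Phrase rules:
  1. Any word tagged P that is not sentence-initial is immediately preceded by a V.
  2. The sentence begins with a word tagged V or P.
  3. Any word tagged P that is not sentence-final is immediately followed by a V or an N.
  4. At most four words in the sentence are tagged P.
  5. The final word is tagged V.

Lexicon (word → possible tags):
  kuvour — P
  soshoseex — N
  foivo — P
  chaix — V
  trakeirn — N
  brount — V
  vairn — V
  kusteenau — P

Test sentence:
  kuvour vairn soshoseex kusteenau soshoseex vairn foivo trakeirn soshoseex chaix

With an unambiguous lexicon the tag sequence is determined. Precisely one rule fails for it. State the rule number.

Fixed tagging: P V N P N V P N N V.
Applying the rules: R1 violated, R2 holds, R3 holds, R4 holds, R5 holds.
Only rule 1 fails.

1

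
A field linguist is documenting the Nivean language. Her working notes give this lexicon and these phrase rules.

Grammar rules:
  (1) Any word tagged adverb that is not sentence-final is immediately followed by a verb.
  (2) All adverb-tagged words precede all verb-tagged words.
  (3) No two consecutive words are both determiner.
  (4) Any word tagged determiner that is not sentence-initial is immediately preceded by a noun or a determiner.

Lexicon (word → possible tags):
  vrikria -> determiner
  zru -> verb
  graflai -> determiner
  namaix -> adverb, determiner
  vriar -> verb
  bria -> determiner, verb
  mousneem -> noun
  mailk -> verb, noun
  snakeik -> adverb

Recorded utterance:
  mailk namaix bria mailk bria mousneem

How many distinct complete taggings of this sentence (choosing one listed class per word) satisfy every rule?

Candidates per position — 1:mailk {verb,noun}; 2:namaix {adverb,determiner}; 3:bria {determiner,verb}; 4:mailk {verb,noun}; 5:bria {determiner,verb}; 6:mousneem {noun}.
There are 32 candidate sequences in total.
Checking each against the rules leaves 6 sequences.
Count = 6.

6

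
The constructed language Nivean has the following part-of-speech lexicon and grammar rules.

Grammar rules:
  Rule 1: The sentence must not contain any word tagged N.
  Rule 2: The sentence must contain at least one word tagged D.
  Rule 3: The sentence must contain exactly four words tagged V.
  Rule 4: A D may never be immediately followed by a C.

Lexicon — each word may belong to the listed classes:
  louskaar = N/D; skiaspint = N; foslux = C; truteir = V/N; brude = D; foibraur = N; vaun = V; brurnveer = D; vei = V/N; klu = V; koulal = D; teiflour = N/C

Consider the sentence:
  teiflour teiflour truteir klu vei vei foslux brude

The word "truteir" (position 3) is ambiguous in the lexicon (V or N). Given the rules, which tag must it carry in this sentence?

V

Candidates per position — 1:teiflour {N,C}; 2:teiflour {N,C}; 3:truteir {V,N}; 4:klu {V}; 5:vei {V,N}; 6:vei {V,N}; 7:foslux {C}; 8:brude {D}.
Position 1: N is ruled out by rule 1; that leaves C.
Position 2: N is ruled out by rule 1; that leaves C.
Position 3: N is ruled out by rule 1; that leaves V.
Position 5: N is ruled out by rule 1; that leaves V.
Position 6: N is ruled out by rule 1; that leaves V.
The only consistent sequence is: C C V V V V C D.
Checking: rule 1 ok; rule 2 ok; rule 3 ok; rule 4 ok.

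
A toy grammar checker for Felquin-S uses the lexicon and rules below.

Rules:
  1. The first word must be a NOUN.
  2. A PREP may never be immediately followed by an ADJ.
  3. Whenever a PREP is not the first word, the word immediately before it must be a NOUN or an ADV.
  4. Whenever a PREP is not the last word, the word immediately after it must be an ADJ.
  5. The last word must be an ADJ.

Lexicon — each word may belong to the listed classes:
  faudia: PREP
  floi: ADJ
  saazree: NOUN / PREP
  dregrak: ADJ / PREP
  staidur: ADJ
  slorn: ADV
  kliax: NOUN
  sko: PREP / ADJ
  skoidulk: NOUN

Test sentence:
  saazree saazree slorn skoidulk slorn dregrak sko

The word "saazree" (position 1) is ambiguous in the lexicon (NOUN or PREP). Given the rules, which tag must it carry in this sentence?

Candidates per position — 1:saazree {NOUN,PREP}; 2:saazree {NOUN,PREP}; 3:slorn {ADV}; 4:skoidulk {NOUN}; 5:slorn {ADV}; 6:dregrak {ADJ,PREP}; 7:sko {PREP,ADJ}.
If word 1 were PREP, no tagging could satisfy rule 1; so word 1 is NOUN.
If word 2 were PREP, no tagging could satisfy rule 4; so word 2 is NOUN.
If word 7 were PREP, no tagging could satisfy rule 3; so word 7 is ADJ.
If word 6 were PREP, no tagging could satisfy rule 2; so word 6 is ADJ.
So the tagging must be: NOUN NOUN ADV NOUN ADV ADJ ADJ.
Checking: rule 1 ok; rule 2 ok; rule 3 ok; rule 4 ok; rule 5 ok.

NOUN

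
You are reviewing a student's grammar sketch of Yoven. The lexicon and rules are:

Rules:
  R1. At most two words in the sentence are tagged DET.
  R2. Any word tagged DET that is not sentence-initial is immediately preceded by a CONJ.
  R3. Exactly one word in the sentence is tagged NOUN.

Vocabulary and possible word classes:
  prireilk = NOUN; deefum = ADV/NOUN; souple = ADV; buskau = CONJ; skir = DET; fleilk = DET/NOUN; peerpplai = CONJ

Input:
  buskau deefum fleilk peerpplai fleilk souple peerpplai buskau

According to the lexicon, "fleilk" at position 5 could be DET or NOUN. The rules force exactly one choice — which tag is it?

DET

Candidates per position — 1:buskau {CONJ}; 2:deefum {ADV,NOUN}; 3:fleilk {DET,NOUN}; 4:peerpplai {CONJ}; 5:fleilk {DET,NOUN}; 6:souple {ADV}; 7:peerpplai {CONJ}; 8:buskau {CONJ}.
Position 3: DET is ruled out by rule 2; that leaves NOUN.
Position 5: NOUN is ruled out by rule 3; that leaves DET.
Position 2: NOUN is ruled out by rule 3; that leaves ADV.
That leaves exactly one tagging: CONJ ADV NOUN CONJ DET ADV CONJ CONJ.
Checking: rule 1 ok; rule 2 ok; rule 3 ok.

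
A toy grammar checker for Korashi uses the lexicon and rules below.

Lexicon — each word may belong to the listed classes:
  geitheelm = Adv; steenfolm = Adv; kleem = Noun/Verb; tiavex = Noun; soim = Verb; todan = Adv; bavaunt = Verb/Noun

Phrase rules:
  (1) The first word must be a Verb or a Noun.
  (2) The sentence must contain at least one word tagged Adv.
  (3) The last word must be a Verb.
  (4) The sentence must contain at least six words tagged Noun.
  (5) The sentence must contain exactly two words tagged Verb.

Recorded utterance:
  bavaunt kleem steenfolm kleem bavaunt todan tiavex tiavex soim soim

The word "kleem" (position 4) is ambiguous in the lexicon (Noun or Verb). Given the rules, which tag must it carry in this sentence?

Noun

Candidates per position — 1:bavaunt {Verb,Noun}; 2:kleem {Noun,Verb}; 3:steenfolm {Adv}; 4:kleem {Noun,Verb}; 5:bavaunt {Verb,Noun}; 6:todan {Adv}; 7:tiavex {Noun}; 8:tiavex {Noun}; 9:soim {Verb}; 10:soim {Verb}.
Position 1: tagging it Verb would leave rule 4 unsatisfiable, so it must be Noun.
Position 2: tagging it Verb would leave rule 4 unsatisfiable, so it must be Noun.
Position 4: tagging it Verb would leave rule 4 unsatisfiable, so it must be Noun.
Position 5: tagging it Verb would leave rule 4 unsatisfiable, so it must be Noun.
The only consistent sequence is: Noun Noun Adv Noun Noun Adv Noun Noun Verb Verb.
Check: rule 1 holds; rule 2 holds; rule 3 holds; rule 4 holds; rule 5 holds.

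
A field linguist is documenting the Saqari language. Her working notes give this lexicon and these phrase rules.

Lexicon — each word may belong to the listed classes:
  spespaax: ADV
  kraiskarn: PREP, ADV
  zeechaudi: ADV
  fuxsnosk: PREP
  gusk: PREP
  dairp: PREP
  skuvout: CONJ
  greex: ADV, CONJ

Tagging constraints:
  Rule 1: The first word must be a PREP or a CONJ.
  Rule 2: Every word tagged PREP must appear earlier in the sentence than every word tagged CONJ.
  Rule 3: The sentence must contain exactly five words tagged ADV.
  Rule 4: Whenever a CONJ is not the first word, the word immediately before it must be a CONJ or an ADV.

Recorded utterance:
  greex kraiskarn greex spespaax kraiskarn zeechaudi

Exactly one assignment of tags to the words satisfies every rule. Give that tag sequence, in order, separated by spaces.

CONJ ADV ADV ADV ADV ADV

Candidates per position — 1:greex {ADV,CONJ}; 2:kraiskarn {PREP,ADV}; 3:greex {ADV,CONJ}; 4:spespaax {ADV}; 5:kraiskarn {PREP,ADV}; 6:zeechaudi {ADV}.
At position 1, choosing ADV makes rule 1 impossible to satisfy; hence CONJ.
At position 2, choosing PREP makes rule 2 impossible to satisfy; hence ADV.
At position 3, choosing CONJ makes rule 3 impossible to satisfy; hence ADV.
At position 5, choosing PREP makes rule 2 impossible to satisfy; hence ADV.
That leaves exactly one tagging: CONJ ADV ADV ADV ADV ADV.
Verifying each rule — rule 1 holds; rule 2 holds; rule 3 holds; rule 4 holds.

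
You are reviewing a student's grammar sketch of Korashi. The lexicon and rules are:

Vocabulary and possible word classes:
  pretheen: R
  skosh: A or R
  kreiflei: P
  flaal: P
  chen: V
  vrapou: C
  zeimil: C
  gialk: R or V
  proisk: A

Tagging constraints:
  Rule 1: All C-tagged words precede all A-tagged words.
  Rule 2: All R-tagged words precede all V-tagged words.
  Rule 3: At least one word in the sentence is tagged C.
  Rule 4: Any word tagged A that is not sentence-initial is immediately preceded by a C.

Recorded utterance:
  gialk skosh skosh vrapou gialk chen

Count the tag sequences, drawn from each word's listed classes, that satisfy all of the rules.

2

Candidates per position — 1:gialk {R,V}; 2:skosh {A,R}; 3:skosh {A,R}; 4:vrapou {C}; 5:gialk {R,V}; 6:chen {V}.
There are 16 candidate sequences in total.
The sequences that satisfy every rule: R R R C R V; R R R C V V.
Count = 2.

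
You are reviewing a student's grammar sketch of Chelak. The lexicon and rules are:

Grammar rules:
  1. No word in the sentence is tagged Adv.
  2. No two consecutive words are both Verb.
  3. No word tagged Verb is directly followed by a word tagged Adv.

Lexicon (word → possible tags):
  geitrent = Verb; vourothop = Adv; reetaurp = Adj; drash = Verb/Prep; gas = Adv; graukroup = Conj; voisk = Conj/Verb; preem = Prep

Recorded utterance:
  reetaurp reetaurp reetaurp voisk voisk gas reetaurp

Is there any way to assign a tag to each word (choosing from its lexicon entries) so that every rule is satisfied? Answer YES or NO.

Candidates per position — 1:reetaurp {Adj}; 2:reetaurp {Adj}; 3:reetaurp {Adj}; 4:voisk {Conj,Verb}; 5:voisk {Conj,Verb}; 6:gas {Adv}; 7:reetaurp {Adj}.
Rule 1 cannot be satisfied by any choice of tags from the lexicon.
So there is no consistent tagging.

NO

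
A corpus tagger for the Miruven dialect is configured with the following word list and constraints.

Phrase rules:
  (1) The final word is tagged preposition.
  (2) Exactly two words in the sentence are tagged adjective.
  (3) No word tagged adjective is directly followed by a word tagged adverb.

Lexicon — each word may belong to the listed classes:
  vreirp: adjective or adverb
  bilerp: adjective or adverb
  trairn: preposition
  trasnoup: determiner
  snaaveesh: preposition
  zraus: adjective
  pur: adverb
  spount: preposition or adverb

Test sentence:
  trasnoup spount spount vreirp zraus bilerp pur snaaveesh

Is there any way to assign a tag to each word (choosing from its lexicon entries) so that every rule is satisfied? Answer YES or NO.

Candidates per position — 1:trasnoup {determiner}; 2:spount {preposition,adverb}; 3:spount {preposition,adverb}; 4:vreirp {adjective,adverb}; 5:zraus {adjective}; 6:bilerp {adjective,adverb}; 7:pur {adverb}; 8:snaaveesh {preposition}.
Rule 3 cannot be satisfied by any choice of tags from the lexicon.
So there is no consistent tagging.

NO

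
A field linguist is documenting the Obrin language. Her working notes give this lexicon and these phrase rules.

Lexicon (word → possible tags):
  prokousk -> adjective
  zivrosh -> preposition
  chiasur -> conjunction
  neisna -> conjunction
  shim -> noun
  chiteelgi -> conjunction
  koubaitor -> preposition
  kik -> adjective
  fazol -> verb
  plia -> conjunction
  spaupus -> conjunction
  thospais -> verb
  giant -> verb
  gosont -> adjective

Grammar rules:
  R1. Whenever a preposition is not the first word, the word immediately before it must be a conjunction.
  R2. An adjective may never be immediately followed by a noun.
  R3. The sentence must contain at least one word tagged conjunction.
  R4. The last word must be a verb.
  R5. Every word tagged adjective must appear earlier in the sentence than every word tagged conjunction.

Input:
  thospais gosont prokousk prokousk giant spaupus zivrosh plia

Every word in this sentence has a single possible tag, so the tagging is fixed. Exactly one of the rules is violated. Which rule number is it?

4

Fixed tagging: verb adjective adjective adjective verb conjunction preposition conjunction.
Applying the rules: R1 ✓, R2 ✓, R3 ✓, R4 ✗, R5 ✓.
Only rule 4 fails.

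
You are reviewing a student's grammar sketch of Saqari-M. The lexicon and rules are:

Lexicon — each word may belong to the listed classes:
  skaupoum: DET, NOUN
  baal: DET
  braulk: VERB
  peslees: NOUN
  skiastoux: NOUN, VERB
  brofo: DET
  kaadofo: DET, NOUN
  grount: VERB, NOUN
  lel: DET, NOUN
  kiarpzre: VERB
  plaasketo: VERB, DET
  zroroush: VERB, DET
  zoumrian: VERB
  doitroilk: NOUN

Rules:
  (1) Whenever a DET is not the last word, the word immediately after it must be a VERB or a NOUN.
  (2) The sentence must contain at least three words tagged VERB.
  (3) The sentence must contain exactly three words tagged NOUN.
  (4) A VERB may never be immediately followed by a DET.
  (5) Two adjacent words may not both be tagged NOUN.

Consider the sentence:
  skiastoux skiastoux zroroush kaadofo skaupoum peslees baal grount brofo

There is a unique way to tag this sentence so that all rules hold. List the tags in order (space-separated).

VERB VERB VERB NOUN DET NOUN DET NOUN DET

Candidates per position — 1:skiastoux {NOUN,VERB}; 2:skiastoux {NOUN,VERB}; 3:zroroush {VERB,DET}; 4:kaadofo {DET,NOUN}; 5:skaupoum {DET,NOUN}; 6:peslees {NOUN}; 7:baal {DET}; 8:grount {VERB,NOUN}; 9:brofo {DET}.
At position 5, choosing NOUN makes rule 5 impossible to satisfy; hence DET.
At position 8, choosing VERB makes rule 4 impossible to satisfy; hence NOUN.
At position 1, choosing NOUN makes rule 2 impossible to satisfy; hence VERB.
At position 2, choosing NOUN makes rule 2 impossible to satisfy; hence VERB.
At position 3, choosing DET makes rule 2 impossible to satisfy; hence VERB.
At position 4, choosing DET makes rule 1 impossible to satisfy; hence NOUN.
The only consistent sequence is: VERB VERB VERB NOUN DET NOUN DET NOUN DET.
Verifying each rule — rule 1 ✓; rule 2 ✓; rule 3 ✓; rule 4 ✓; rule 5 ✓.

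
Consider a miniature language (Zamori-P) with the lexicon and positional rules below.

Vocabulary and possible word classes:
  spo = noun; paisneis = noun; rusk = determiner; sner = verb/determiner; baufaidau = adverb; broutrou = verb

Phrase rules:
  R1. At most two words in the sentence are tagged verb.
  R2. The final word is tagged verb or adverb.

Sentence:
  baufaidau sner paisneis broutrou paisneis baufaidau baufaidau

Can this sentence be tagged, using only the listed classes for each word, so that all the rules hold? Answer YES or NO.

YES

Candidates per position — 1:baufaidau {adverb}; 2:sner {verb,determiner}; 3:paisneis {noun}; 4:broutrou {verb}; 5:paisneis {noun}; 6:baufaidau {adverb}; 7:baufaidau {adverb}.
One satisfying assignment: adverb determiner noun verb noun adverb adverb.
Rule-by-rule: rule 1 ✓; rule 2 ✓.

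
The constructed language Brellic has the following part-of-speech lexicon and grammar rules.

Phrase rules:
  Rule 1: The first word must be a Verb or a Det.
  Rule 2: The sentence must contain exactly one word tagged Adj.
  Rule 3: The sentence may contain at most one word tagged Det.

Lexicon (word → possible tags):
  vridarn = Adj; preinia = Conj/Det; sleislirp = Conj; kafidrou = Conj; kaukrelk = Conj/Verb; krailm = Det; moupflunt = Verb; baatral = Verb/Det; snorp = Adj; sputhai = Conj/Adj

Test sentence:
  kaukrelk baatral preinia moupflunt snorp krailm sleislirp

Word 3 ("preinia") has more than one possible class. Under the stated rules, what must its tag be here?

Conj

Candidates per position — 1:kaukrelk {Conj,Verb}; 2:baatral {Verb,Det}; 3:preinia {Conj,Det}; 4:moupflunt {Verb}; 5:snorp {Adj}; 6:krailm {Det}; 7:sleislirp {Conj}.
At position 1, choosing Conj makes rule 1 impossible to satisfy; hence Verb.
At position 2, choosing Det makes rule 3 impossible to satisfy; hence Verb.
At position 3, choosing Det makes rule 3 impossible to satisfy; hence Conj.
That leaves exactly one tagging: Verb Verb Conj Verb Adj Det Conj.
Rule-by-rule: rule 1 ok; rule 2 ok; rule 3 ok.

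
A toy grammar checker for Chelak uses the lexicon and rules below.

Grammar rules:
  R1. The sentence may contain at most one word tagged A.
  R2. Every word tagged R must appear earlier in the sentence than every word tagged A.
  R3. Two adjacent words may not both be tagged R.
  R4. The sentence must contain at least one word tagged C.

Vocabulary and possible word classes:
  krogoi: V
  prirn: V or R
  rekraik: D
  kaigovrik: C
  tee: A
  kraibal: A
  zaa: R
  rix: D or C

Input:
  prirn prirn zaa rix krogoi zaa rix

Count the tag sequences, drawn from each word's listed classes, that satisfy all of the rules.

Candidates per position — 1:prirn {V,R}; 2:prirn {V,R}; 3:zaa {R}; 4:rix {D,C}; 5:krogoi {V}; 6:zaa {R}; 7:rix {D,C}.
There are 16 candidate sequences in total.
Checking each against the rules leaves 6 sequences.
Count = 6.

6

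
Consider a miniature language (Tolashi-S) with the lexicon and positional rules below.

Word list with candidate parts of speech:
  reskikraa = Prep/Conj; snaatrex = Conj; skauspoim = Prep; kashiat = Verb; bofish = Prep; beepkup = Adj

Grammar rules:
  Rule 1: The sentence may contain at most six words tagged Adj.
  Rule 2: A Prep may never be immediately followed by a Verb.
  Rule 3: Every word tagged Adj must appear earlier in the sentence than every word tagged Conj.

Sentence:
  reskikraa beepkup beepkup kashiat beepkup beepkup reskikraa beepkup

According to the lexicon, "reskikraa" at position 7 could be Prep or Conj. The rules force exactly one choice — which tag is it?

Prep

Candidates per position — 1:reskikraa {Prep,Conj}; 2:beepkup {Adj}; 3:beepkup {Adj}; 4:kashiat {Verb}; 5:beepkup {Adj}; 6:beepkup {Adj}; 7:reskikraa {Prep,Conj}; 8:beepkup {Adj}.
Position 1: Conj is ruled out by rule 3; that leaves Prep.
Position 7: Conj is ruled out by rule 3; that leaves Prep.
The only consistent sequence is: Prep Adj Adj Verb Adj Adj Prep Adj.
Verifying each rule — rule 1 ok; rule 2 ok; rule 3 ok.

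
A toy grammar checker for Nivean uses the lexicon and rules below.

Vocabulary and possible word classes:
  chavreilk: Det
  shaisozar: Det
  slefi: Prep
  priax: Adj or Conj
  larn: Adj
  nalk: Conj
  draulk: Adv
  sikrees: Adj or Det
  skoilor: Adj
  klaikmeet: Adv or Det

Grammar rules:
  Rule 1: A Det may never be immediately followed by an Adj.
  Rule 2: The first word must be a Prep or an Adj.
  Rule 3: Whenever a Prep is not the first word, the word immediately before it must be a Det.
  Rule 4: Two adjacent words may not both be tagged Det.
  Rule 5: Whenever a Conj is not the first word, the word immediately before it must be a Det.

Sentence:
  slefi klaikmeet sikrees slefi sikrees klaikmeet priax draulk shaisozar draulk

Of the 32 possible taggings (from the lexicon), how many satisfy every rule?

3

Candidates per position — 1:slefi {Prep}; 2:klaikmeet {Adv,Det}; 3:sikrees {Adj,Det}; 4:slefi {Prep}; 5:sikrees {Adj,Det}; 6:klaikmeet {Adv,Det}; 7:priax {Adj,Conj}; 8:draulk {Adv}; 9:shaisozar {Det}; 10:draulk {Adv}.
There are 32 candidate sequences in total.
The sequences that satisfy every rule: Prep Adv Det Prep Adj Adv Adj Adv Det Adv; Prep Adv Det Prep Adj Det Conj Adv Det Adv; Prep Adv Det Prep Det Adv Adj Adv Det Adv.
Count = 3.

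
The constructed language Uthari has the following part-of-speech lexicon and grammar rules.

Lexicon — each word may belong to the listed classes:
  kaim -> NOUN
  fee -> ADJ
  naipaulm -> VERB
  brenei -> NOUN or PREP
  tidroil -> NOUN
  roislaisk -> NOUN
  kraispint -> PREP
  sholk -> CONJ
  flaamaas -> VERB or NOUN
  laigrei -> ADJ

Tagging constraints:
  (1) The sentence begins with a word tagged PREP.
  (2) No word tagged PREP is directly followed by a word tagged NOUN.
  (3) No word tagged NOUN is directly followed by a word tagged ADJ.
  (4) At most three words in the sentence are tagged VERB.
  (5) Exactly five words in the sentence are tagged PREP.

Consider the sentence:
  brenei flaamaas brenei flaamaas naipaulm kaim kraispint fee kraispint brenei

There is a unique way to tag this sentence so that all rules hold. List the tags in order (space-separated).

PREP VERB PREP VERB VERB NOUN PREP ADJ PREP PREP

Candidates per position — 1:brenei {NOUN,PREP}; 2:flaamaas {VERB,NOUN}; 3:brenei {NOUN,PREP}; 4:flaamaas {VERB,NOUN}; 5:naipaulm {VERB}; 6:kaim {NOUN}; 7:kraispint {PREP}; 8:fee {ADJ}; 9:kraispint {PREP}; 10:brenei {NOUN,PREP}.
At position 1, choosing NOUN makes rule 1 impossible to satisfy; hence PREP.
At position 2, choosing NOUN makes rule 2 impossible to satisfy; hence VERB.
At position 3, choosing NOUN makes rule 5 impossible to satisfy; hence PREP.
At position 4, choosing NOUN makes rule 2 impossible to satisfy; hence VERB.
At position 10, choosing NOUN makes rule 2 impossible to satisfy; hence PREP.
That leaves exactly one tagging: PREP VERB PREP VERB VERB NOUN PREP ADJ PREP PREP.
Checking: rule 1 holds; rule 2 holds; rule 3 holds; rule 4 holds; rule 5 holds.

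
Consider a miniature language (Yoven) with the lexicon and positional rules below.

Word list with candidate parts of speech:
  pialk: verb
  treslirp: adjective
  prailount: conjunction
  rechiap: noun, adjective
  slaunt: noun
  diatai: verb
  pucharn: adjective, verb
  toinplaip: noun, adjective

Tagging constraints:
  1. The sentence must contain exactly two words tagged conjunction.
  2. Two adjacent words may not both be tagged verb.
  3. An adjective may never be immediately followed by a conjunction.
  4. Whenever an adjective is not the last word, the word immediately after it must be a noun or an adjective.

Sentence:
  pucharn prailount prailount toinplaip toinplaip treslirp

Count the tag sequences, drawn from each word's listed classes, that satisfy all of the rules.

4

Candidates per position — 1:pucharn {adjective,verb}; 2:prailount {conjunction}; 3:prailount {conjunction}; 4:toinplaip {noun,adjective}; 5:toinplaip {noun,adjective}; 6:treslirp {adjective}.
There are 8 candidate sequences in total.
The sequences that satisfy every rule: verb conjunction conjunction noun noun adjective; verb conjunction conjunction noun adjective adjective; verb conjunction conjunction adjective noun adjective; verb conjunction conjunction adjective adjective adjective.
Count = 4.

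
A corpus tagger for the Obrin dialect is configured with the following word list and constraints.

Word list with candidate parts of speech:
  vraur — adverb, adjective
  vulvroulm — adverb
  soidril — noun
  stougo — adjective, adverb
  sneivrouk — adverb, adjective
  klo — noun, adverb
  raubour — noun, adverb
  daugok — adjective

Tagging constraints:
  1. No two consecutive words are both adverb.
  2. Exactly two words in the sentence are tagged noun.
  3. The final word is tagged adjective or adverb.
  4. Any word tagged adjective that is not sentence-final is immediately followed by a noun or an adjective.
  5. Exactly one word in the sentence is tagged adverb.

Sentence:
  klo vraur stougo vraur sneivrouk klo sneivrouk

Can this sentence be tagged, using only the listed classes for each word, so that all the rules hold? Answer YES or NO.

Candidates per position — 1:klo {noun,adverb}; 2:vraur {adverb,adjective}; 3:stougo {adjective,adverb}; 4:vraur {adverb,adjective}; 5:sneivrouk {adverb,adjective}; 6:klo {noun,adverb}; 7:sneivrouk {adverb,adjective}.
One satisfying assignment: noun adjective adjective adjective adjective noun adverb.
Rule-by-rule: rule 1 satisfied; rule 2 satisfied; rule 3 satisfied; rule 4 satisfied; rule 5 satisfied.

YES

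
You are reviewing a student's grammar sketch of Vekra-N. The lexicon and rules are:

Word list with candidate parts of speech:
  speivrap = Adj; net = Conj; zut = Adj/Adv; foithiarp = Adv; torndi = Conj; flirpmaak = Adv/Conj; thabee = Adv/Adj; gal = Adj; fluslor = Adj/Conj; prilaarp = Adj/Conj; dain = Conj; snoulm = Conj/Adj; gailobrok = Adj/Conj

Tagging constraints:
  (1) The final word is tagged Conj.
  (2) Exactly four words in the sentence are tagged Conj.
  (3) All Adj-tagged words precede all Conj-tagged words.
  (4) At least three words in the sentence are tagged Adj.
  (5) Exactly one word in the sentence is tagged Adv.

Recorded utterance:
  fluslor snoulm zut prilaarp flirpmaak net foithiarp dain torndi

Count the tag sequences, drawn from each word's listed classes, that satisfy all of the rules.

Candidates per position — 1:fluslor {Adj,Conj}; 2:snoulm {Conj,Adj}; 3:zut {Adj,Adv}; 4:prilaarp {Adj,Conj}; 5:flirpmaak {Adv,Conj}; 6:net {Conj}; 7:foithiarp {Adv}; 8:dain {Conj}; 9:torndi {Conj}.
There are 32 candidate sequences in total.
The sequences that satisfy every rule: Adj Adj Adj Adj Conj Conj Adv Conj Conj.
Count = 1.

1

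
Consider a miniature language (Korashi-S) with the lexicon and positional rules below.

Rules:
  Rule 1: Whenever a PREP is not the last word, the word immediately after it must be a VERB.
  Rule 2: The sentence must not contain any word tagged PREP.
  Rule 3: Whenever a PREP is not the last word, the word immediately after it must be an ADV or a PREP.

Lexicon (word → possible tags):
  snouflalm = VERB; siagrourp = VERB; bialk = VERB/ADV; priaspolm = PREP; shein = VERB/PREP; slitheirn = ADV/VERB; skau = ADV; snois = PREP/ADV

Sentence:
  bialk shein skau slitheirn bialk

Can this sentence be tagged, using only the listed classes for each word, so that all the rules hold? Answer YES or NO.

YES

Candidates per position — 1:bialk {VERB,ADV}; 2:shein {VERB,PREP}; 3:skau {ADV}; 4:slitheirn {ADV,VERB}; 5:bialk {VERB,ADV}.
One satisfying assignment: VERB VERB ADV ADV ADV.
Rule-by-rule: rule 1 satisfied; rule 2 satisfied; rule 3 satisfied.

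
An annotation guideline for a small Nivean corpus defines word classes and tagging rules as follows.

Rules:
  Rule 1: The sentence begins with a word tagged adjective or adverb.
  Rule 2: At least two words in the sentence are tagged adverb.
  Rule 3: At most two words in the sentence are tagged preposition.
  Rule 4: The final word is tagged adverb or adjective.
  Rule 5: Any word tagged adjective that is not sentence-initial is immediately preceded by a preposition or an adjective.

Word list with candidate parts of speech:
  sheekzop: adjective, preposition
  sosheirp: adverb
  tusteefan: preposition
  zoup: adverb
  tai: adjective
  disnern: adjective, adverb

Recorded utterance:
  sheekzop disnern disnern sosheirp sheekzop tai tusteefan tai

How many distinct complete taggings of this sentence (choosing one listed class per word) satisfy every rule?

2

Candidates per position — 1:sheekzop {adjective,preposition}; 2:disnern {adjective,adverb}; 3:disnern {adjective,adverb}; 4:sosheirp {adverb}; 5:sheekzop {adjective,preposition}; 6:tai {adjective}; 7:tusteefan {preposition}; 8:tai {adjective}.
There are 16 candidate sequences in total.
The sequences that satisfy every rule: adjective adjective adverb adverb preposition adjective preposition adjective; adjective adverb adverb adverb preposition adjective preposition adjective.
Count = 2.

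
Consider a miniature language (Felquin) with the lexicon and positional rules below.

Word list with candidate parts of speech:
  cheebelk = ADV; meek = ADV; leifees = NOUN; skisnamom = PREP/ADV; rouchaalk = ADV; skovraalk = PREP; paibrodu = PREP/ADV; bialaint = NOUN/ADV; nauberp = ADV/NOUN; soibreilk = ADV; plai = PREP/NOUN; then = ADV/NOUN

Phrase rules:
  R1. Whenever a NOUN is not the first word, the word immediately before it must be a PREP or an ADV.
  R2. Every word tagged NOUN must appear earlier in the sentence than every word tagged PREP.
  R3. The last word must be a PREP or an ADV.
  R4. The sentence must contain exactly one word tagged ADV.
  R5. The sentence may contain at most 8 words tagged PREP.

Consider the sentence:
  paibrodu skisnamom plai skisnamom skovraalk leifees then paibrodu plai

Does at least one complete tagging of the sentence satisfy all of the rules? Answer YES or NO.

NO

Candidates per position — 1:paibrodu {PREP,ADV}; 2:skisnamom {PREP,ADV}; 3:plai {PREP,NOUN}; 4:skisnamom {PREP,ADV}; 5:skovraalk {PREP}; 6:leifees {NOUN}; 7:then {ADV,NOUN}; 8:paibrodu {PREP,ADV}; 9:plai {PREP,NOUN}.
Rule 2 cannot be satisfied by any choice of tags from the lexicon.
So there is no consistent tagging.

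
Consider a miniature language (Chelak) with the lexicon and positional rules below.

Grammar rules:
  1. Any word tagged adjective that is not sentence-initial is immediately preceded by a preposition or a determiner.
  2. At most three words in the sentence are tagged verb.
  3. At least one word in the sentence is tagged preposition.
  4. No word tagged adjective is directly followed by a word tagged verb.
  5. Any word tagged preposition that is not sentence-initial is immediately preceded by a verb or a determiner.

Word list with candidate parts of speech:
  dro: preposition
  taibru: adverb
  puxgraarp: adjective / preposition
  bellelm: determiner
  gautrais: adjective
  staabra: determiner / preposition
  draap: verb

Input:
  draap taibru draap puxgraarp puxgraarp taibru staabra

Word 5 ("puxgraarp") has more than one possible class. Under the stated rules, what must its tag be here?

Candidates per position — 1:draap {verb}; 2:taibru {adverb}; 3:draap {verb}; 4:puxgraarp {adjective,preposition}; 5:puxgraarp {adjective,preposition}; 6:taibru {adverb}; 7:staabra {determiner,preposition}.
At position 4, choosing adjective makes rule 1 impossible to satisfy; hence preposition.
At position 5, choosing preposition makes rule 5 impossible to satisfy; hence adjective.
At position 7, choosing preposition makes rule 5 impossible to satisfy; hence determiner.
So the tagging must be: verb adverb verb preposition adjective adverb determiner.
Check: rule 1 ok; rule 2 ok; rule 3 ok; rule 4 ok; rule 5 ok.

adjective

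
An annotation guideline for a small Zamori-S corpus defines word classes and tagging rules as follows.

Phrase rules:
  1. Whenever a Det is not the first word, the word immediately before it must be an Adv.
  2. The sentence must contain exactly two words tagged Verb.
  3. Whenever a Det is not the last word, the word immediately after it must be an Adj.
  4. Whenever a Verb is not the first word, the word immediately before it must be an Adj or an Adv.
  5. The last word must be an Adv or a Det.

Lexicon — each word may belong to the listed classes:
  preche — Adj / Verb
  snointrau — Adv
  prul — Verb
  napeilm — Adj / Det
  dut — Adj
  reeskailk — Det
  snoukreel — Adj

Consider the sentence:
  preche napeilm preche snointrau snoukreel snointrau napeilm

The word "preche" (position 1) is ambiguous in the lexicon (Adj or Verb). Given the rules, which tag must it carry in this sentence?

Verb

Candidates per position — 1:preche {Adj,Verb}; 2:napeilm {Adj,Det}; 3:preche {Adj,Verb}; 4:snointrau {Adv}; 5:snoukreel {Adj}; 6:snointrau {Adv}; 7:napeilm {Adj,Det}.
Position 1: tagging it Adj would leave rule 2 unsatisfiable, so it must be Verb.
Position 2: tagging it Det would leave rule 1 unsatisfiable, so it must be Adj.
Position 3: tagging it Adj would leave rule 2 unsatisfiable, so it must be Verb.
Position 7: tagging it Adj would leave rule 5 unsatisfiable, so it must be Det.
So the tagging must be: Verb Adj Verb Adv Adj Adv Det.
Checking: rule 1 satisfied; rule 2 satisfied; rule 3 satisfied; rule 4 satisfied; rule 5 satisfied.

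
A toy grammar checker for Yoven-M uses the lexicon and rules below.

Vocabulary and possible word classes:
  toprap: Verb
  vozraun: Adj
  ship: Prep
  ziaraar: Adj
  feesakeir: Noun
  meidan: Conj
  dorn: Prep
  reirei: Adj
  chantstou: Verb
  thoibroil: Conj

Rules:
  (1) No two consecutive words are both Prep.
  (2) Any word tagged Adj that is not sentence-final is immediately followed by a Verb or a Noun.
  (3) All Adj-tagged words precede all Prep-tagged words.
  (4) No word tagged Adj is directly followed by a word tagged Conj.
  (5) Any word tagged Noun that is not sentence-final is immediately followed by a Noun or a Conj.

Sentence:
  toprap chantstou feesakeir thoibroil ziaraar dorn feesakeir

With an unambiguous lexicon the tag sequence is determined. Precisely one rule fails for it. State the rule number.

2

Fixed tagging: Verb Verb Noun Conj Adj Prep Noun.
Rule check: R1 ✓, R2 ✗, R3 ✓, R4 ✓, R5 ✓.
Only rule 2 fails.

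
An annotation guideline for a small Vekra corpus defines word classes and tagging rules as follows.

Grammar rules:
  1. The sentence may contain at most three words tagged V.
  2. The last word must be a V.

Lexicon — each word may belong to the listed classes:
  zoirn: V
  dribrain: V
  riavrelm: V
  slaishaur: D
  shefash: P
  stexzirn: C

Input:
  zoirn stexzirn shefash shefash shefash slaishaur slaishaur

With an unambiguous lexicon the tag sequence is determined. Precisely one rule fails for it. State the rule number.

Fixed tagging: V C P P P D D.
Applying the rules: R1 ok, R2 fails.
Only rule 2 fails.

2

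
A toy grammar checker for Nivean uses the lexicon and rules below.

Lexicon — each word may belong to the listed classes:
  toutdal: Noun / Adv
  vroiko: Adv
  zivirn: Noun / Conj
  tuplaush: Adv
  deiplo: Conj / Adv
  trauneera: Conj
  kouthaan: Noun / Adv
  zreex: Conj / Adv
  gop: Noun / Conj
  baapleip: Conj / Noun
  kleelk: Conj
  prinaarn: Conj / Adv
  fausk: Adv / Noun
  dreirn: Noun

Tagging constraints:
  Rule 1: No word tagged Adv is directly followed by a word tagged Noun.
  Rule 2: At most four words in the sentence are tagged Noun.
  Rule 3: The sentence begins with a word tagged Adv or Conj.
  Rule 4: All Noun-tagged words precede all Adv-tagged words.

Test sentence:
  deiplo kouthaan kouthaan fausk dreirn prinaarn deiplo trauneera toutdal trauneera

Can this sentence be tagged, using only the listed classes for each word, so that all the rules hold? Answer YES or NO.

Candidates per position — 1:deiplo {Conj,Adv}; 2:kouthaan {Noun,Adv}; 3:kouthaan {Noun,Adv}; 4:fausk {Adv,Noun}; 5:dreirn {Noun}; 6:prinaarn {Conj,Adv}; 7:deiplo {Conj,Adv}; 8:trauneera {Conj}; 9:toutdal {Noun,Adv}; 10:trauneera {Conj}.
One satisfying assignment: Conj Noun Noun Noun Noun Conj Adv Conj Adv Conj.
Verifying each rule — rule 1 ✓; rule 2 ✓; rule 3 ✓; rule 4 ✓.

YES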